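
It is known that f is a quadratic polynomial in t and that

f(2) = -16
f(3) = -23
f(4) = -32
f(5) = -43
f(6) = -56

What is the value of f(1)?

Write f(t) = at² + bt + c; the 5 given values yield a linear system in the 3 coefficients.
Solving, f(t) = -t² - 2t - 8.
Then f(1) = -11.

-11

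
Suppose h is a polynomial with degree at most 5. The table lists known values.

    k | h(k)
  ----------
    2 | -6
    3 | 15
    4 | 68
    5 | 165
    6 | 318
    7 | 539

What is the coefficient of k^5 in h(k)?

First differences: 21, 53, 97, 153, 221. Second differences: 32, 44, 56, 68. Third differences: 12, 12, 12.
Level-3 differences are constant, so h has degree 3.
Fitting a degree-3 polynomial gives h(k) = 2k³ - 2k² - 7k.
The coefficient of k^5 is 0.

0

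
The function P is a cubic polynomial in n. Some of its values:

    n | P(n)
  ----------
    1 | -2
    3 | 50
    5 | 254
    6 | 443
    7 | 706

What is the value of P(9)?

1502

Write P(n) = an³ + bn² + cn + d; the 5 given values yield a linear system in the 4 coefficients.
Solving, P(n) = 2n³ + n² - 4n - 1.
Then P(9) = 1502.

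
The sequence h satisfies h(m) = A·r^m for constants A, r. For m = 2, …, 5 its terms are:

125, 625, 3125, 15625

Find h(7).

390625

Consecutive ratio: 625/125 = 5, and 3125/625 = 5, so r = 5.
Then A·5^2 = 125 gives A = 5, and h(m) = 5·5^m.
h(7) = 5·5^7 = 390625.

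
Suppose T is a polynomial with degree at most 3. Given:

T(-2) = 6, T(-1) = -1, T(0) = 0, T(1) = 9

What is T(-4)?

44

First differences: -7, 1, 9. Second differences: 8, 8.
Level-2 differences are constant, so T has degree 2.
Fitting a degree-2 polynomial gives T(t) = 4t² + 5t.
Then T(-4) = 44.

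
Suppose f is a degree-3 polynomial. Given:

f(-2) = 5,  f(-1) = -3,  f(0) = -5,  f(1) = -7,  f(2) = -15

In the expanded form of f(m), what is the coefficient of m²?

0

Write f(m) = am³ + bm² + cm + d; the 5 given values yield a linear system in the 4 coefficients.
Solving, f(m) = -m³ - m - 5.
The coefficient of m² is 0.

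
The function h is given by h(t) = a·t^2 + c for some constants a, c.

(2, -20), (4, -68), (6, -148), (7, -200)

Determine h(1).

From h(2) = -20 and h(4) = -68: 4a + c = -20 and 16a + c = -68.
Subtracting: 12a = -48, so a = -4; then c = -20 − (-4)·4 = -4.
So h(t) = -4t² − 4, and h(1) = -8.

-8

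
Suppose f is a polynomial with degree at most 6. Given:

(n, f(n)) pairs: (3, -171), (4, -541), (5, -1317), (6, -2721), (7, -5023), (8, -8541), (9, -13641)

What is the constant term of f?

First differences: -370, -776, -1404, -2302, -3518, -5100. Second differences: -406, -628, -898, -1216, -1582. Third differences: -222, -270, -318, -366. Fourth differences: -48, -48, -48.
Level-4 differences are constant, so f has degree 4.
Fitting a degree-4 polynomial gives f(n) = -2n^4 - n³ + 3n² - 4n + 3.
The constant term is f(0) = 3.

3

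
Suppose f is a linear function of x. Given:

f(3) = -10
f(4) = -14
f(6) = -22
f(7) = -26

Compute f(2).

Write f(x) = ax + b; the 4 given values yield a linear system in the 2 coefficients.
Solving, f(x) = -4x + 2.
Then f(2) = -6.

-6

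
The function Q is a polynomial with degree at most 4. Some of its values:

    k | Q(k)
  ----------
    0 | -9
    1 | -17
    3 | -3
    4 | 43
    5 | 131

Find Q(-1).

-7

Write Q(k) = ak^4 + bk³ + ck² + dk + e; the 5 given values yield a linear system in the 5 coefficients.
Solving, the leading coefficient vanishes, and Q(k) = 2k³ - 3k² - 7k - 9.
Then Q(-1) = -7.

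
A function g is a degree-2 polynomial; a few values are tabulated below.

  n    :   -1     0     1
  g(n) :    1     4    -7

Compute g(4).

Write g(n) = an² + bn + c; the 3 given values yield a linear system in the 3 coefficients.
Solving, g(n) = -7n² - 4n + 4.
Then g(4) = -124.

-124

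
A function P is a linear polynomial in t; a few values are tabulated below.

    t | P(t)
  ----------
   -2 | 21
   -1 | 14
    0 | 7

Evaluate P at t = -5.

Write P(t) = at + b; the 3 given values yield a linear system in the 2 coefficients.
Solving, P(t) = -7t + 7.
Then P(-5) = 42.

42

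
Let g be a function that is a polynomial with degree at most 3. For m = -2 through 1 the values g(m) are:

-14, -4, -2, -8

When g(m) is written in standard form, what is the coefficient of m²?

Write g(m) = am³ + bm² + cm + d; the 4 given values yield a linear system in the 4 coefficients.
Solving, the leading coefficient vanishes, and g(m) = -4m² - 2m - 2.
The coefficient of m² is -4.

-4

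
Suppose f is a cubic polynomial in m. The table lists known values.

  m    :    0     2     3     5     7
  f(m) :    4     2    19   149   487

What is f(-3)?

-83

Write f(m) = am³ + bm² + cm + d; the 5 given values yield a linear system in the 4 coefficients.
Solving, f(m) = 2m³ - 4m² - m + 4.
Then f(-3) = -83.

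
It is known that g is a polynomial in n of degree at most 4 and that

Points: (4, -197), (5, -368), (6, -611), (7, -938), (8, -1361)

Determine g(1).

Write g(n) = an^4 + bn³ + cn² + dn + e; the 5 given values yield a linear system in the 5 coefficients.
Solving, the leading coefficient vanishes, and g(n) = -2n³ - 6n² + 5n + 7.
Then g(1) = 4.

4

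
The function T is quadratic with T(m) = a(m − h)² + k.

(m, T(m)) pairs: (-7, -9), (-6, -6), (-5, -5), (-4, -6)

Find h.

First differences 3, 1, -1; second difference -2 = 2a, so a = -1.
Expanding, the m-coefficient is −2ah = 2h; matching it to the data gives h = -5, and then k = -5.
So T(m) = -1(m + 5)² − 5.
Hence h = -5.

-5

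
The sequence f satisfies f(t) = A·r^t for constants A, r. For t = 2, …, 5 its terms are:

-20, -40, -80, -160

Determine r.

Consecutive ratio: -40/(-20) = 2, and -80/(-40) = 2, so r = 2.
Then A·2^2 = -20 gives A = -5, and f(t) = -5·2^t.

2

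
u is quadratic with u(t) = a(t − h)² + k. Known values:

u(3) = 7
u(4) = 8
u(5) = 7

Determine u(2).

4

First differences 1, -1; second difference -2 = 2a, so a = -1.
Expanding, the t-coefficient is −2ah = 2h; matching it to the data gives h = 4, and then k = 8.
So u(t) = -1(t − 4)² + 8.
u(2) = -1·(-2)² + 8 = 4.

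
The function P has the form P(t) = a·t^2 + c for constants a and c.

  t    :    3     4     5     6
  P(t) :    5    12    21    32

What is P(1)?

From P(3) = 5 and P(4) = 12: 9a + c = 5 and 16a + c = 12.
Subtracting: 7a = 7, so a = 1; then c = 5 − 1·9 = -4.
So P(t) = 1t² − 4, and P(1) = -3.

-3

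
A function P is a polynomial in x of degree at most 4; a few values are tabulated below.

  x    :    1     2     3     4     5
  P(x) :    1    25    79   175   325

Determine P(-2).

-11

Write P(x) = ax^4 + bx³ + cx² + dx + e; the 5 given values yield a linear system in the 5 coefficients.
Solving, the leading coefficient vanishes, and P(x) = 2x³ + 3x² + x - 5.
Then P(-2) = -11.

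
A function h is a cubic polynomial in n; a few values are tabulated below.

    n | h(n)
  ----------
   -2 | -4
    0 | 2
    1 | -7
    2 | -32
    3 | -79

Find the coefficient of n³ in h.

-1

Write h(n) = an³ + bn² + cn + d; the 5 given values yield a linear system in the 4 coefficients.
Solving, h(n) = -n³ - 5n² - 3n + 2.
The coefficient of n³ is -1.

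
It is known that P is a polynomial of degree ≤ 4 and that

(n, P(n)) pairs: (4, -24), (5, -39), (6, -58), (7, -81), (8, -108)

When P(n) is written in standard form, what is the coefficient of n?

First differences: -15, -19, -23, -27. Second differences: -4, -4, -4.
Level-2 differences are constant, so P has degree 2.
Fitting a degree-2 polynomial gives P(n) = -2n² + 3n - 4.
The coefficient of n is 3.

3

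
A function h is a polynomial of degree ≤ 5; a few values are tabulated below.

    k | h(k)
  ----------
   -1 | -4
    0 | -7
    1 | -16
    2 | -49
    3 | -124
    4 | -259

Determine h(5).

Write h(k) = ak^5 + bk^4 + ck³ + dk² + ek + p; the 6 given values yield a linear system in the 6 coefficients.
Solving, the top 2 coefficients vanish, and h(k) = -3k³ - 3k² - 3k - 7.
Then h(5) = -472.

-472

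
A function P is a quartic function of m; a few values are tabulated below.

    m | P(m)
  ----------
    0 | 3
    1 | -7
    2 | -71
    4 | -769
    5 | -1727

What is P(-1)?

Write P(m) = am^4 + bm³ + cm² + dm + e; the 5 given values yield a linear system in the 5 coefficients.
Solving, P(m) = -2m^4 - 3m³ - 4m² - m + 3.
Then P(-1) = 1.

1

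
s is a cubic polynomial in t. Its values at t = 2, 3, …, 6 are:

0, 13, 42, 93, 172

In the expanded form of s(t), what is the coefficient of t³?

First differences: 13, 29, 51, 79. Second differences: 16, 22, 28. Third differences: 6, 6.
Level-3 differences are constant, so s has degree 3.
Fitting a degree-3 polynomial gives s(t) = t³ - t² - t - 2.
The coefficient of t³ is 1.

1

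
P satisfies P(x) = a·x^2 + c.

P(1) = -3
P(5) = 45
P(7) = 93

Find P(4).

From P(1) = -3 and P(5) = 45: 1a + c = -3 and 25a + c = 45.
Subtracting: 24a = 48, so a = 2; then c = -3 − 2·1 = -5.
So P(x) = 2x² − 5, and P(4) = 27.

27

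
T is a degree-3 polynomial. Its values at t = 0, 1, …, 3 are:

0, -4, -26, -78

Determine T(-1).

Write T(t) = at³ + bt² + ct + d; the 4 given values yield a linear system in the 4 coefficients.
Solving, T(t) = -2t³ - 3t² + t.
Then T(-1) = -2.

-2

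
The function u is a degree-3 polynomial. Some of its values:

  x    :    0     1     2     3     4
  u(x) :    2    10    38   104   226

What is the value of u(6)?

Write u(x) = ax³ + bx² + cx + d; the 5 given values yield a linear system in the 4 coefficients.
Solving, u(x) = 3x³ + x² + 4x + 2.
Then u(6) = 710.

710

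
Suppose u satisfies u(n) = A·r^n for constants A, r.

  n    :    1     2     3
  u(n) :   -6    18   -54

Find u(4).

Consecutive ratio: 18/(-6) = -3, and -54/18 = -3, so r = -3.
Then A·(-3)^1 = -6 gives A = 2, and u(n) = 2·(-3)^n.
u(4) = 2·(-3)^4 = 162.

162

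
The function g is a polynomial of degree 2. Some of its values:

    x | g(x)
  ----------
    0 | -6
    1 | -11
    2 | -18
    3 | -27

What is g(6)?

First differences: -5, -7, -9. Second differences: -2, -2.
Level-2 differences are constant, so g has degree 2.
Fitting a degree-2 polynomial gives g(x) = -x² - 4x - 6.
Then g(6) = -66.

-66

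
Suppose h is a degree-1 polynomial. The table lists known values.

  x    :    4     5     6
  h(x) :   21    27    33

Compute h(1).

Write h(x) = ax + b; the 3 given values yield a linear system in the 2 coefficients.
Solving, h(x) = 6x - 3.
Then h(1) = 3.

3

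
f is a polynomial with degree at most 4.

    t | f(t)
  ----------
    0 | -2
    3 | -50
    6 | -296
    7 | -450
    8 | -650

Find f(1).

Write f(t) = at^4 + bt³ + ct² + dt + e; the 5 given values yield a linear system in the 5 coefficients.
Solving, the leading coefficient vanishes, and f(t) = -t³ - 2t² - t - 2.
Then f(1) = -6.

-6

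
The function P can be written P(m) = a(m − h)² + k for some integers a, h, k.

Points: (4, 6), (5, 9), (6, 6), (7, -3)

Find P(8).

First differences 3, -3, -9; second difference -6 = 2a, so a = -3.
Expanding, the m-coefficient is −2ah = 6h; matching it to the data gives h = 5, and then k = 9.
So P(m) = -3(m − 5)² + 9.
P(8) = -3·3² + 9 = -18.

-18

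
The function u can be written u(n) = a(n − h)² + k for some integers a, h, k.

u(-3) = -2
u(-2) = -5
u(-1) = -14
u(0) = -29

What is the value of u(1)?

First differences -3, -9, -15; second difference -6 = 2a, so a = -3.
Expanding, the n-coefficient is −2ah = 6h; matching it to the data gives h = -3, and then k = -2.
So u(n) = -3(n + 3)² − 2.
u(1) = -3·4² − 2 = -50.

-50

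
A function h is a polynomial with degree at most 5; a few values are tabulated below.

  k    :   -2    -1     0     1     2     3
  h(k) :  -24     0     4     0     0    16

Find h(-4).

First differences: 24, 4, -4, 0, 16. Second differences: -20, -8, 4, 16. Third differences: 12, 12, 12.
Level-3 differences are constant, so h has degree 3.
Fitting a degree-3 polynomial gives h(k) = 2k³ - 4k² - 2k + 4.
Then h(-4) = -180.

-180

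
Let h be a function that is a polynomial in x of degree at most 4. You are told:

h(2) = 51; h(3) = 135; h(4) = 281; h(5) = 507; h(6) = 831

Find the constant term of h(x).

First differences: 84, 146, 226, 324. Second differences: 62, 80, 98. Third differences: 18, 18.
Level-3 differences are constant, so h has degree 3.
Fitting a degree-3 polynomial gives h(x) = 3x³ + 4x² + 7x - 3.
The constant term is h(0) = -3.

-3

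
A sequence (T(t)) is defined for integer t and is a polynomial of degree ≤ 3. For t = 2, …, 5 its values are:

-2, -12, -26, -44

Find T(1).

4

Write T(t) = at³ + bt² + ct + d; the 4 given values yield a linear system in the 4 coefficients.
Solving, the leading coefficient vanishes, and T(t) = -2t² + 6.
Then T(1) = 4.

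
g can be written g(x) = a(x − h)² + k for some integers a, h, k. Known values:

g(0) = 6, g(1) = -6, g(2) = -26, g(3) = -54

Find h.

First differences -12, -20, -28; second difference -8 = 2a, so a = -4.
Expanding, the x-coefficient is −2ah = 8h; matching it to the data gives h = -1, and then k = 10.
So g(x) = -4(x + 1)² + 10.
Hence h = -1.

-1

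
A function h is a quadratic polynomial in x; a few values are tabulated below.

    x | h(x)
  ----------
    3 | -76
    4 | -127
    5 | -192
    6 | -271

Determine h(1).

-16

Write h(x) = ax² + bx + c; the 4 given values yield a linear system in the 3 coefficients.
Solving, h(x) = -7x² - 2x - 7.
Then h(1) = -16.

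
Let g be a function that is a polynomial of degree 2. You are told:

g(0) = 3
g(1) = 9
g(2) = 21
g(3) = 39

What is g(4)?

63

First differences: 6, 12, 18. Second differences: 6, 6.
Level-2 differences are constant, so g has degree 2.
Extending the table by one column gives the next first difference 24, so g(4) = 39 + 24 = 63.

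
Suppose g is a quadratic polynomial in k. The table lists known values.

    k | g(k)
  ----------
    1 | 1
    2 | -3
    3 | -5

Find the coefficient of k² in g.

1

Write g(k) = ak² + bk + c; the 3 given values yield a linear system in the 3 coefficients.
Solving, g(k) = k² - 7k + 7.
The coefficient of k² is 1.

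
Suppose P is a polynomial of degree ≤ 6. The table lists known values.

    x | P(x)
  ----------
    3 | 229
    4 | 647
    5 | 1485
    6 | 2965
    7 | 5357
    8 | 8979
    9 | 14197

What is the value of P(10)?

21425

Write P(x) = ax^6 + bx^5 + cx^4 + dx³ + ex² + px + q; the 7 given values yield a linear system in the 7 coefficients.
Solving, the top 2 coefficients vanish, and P(x) = 2x^4 + x³ + 4x² + 3x - 5.
Then P(10) = 21425.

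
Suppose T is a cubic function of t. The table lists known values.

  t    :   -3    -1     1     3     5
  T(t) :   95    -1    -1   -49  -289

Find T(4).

Write T(t) = at³ + bt² + ct + d; the 5 given values yield a linear system in the 4 coefficients.
Solving, T(t) = -3t³ + 3t² + 3t - 4.
Then T(4) = -136.

-136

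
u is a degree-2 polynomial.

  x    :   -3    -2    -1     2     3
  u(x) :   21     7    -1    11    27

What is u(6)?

Write u(x) = ax² + bx + c; the 5 given values yield a linear system in the 3 coefficients.
Solving, u(x) = 3x² + x - 3.
Then u(6) = 111.

111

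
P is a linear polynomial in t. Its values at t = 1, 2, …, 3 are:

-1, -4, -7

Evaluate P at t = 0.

First differences: -3, -3.
Level-1 differences are constant, so P has degree 1.
Fitting a degree-1 polynomial gives P(t) = -3t + 2.
Then P(0) = 2.

2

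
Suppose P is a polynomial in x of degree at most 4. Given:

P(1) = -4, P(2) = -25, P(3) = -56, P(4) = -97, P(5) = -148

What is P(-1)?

First differences: -21, -31, -41, -51. Second differences: -10, -10, -10.
Level-2 differences are constant, so P has degree 2.
Fitting a degree-2 polynomial gives P(x) = -5x² - 6x + 7.
Then P(-1) = 8.

8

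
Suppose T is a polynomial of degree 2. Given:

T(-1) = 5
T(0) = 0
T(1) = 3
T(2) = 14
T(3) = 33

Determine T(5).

First differences: -5, 3, 11, 19. Second differences: 8, 8, 8.
Level-2 differences are constant, so T has degree 2.
Fitting a degree-2 polynomial gives T(x) = 4x² - x.
Then T(5) = 95.

95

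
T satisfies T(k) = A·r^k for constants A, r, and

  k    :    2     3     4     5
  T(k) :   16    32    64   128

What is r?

Consecutive ratio: 32/16 = 2, and 64/32 = 2, so r = 2.
Then A·2^2 = 16 gives A = 4, and T(k) = 4·2^k.

2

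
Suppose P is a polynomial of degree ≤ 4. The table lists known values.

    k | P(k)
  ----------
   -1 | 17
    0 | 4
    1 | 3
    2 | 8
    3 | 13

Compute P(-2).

Write P(k) = ak^4 + bk³ + ck² + dk + e; the 5 given values yield a linear system in the 5 coefficients.
Solving, the leading coefficient vanishes, and P(k) = -k³ + 6k² - 6k + 4.
Then P(-2) = 48.

48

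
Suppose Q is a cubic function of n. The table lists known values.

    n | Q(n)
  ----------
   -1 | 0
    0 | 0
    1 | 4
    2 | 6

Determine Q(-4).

84

Write Q(n) = an³ + bn² + cn + d; the 4 given values yield a linear system in the 4 coefficients.
Solving, Q(n) = -n³ + 2n² + 3n.
Then Q(-4) = 84.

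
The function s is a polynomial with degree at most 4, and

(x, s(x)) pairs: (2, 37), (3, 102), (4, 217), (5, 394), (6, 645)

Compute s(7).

First differences: 65, 115, 177, 251. Second differences: 50, 62, 74. Third differences: 12, 12.
Level-3 differences are constant, so s has degree 3.
Fitting a degree-3 polynomial gives s(x) = 2x³ + 7x² - 8x + 9.
Then s(7) = 982.

982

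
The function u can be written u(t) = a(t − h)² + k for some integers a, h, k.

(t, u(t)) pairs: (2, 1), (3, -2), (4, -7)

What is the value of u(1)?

2

First differences -3, -5; second difference -2 = 2a, so a = -1.
Expanding, the t-coefficient is −2ah = 2h; matching it to the data gives h = 1, and then k = 2.
So u(t) = -1(t − 1)² + 2.
u(1) = -1·0² + 2 = 2.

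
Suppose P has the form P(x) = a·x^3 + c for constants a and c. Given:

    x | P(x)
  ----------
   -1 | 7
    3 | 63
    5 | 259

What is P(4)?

137

From P(-1) = 7 and P(3) = 63: -1a + c = 7 and 27a + c = 63.
Subtracting: 28a = 56, so a = 2; then c = 7 − 2·(-1) = 9.
So P(x) = 2x³ + 9, and P(4) = 137.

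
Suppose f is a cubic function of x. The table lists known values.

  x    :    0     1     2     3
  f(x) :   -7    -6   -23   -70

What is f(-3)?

2

Write f(x) = ax³ + bx² + cx + d; the 4 given values yield a linear system in the 4 coefficients.
Solving, f(x) = -2x³ - 3x² + 6x - 7.
Then f(-3) = 2.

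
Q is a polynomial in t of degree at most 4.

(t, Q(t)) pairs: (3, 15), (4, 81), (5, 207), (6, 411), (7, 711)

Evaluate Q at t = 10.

2367

First differences: 66, 126, 204, 300. Second differences: 60, 78, 96. Third differences: 18, 18.
Level-3 differences are constant, so Q has degree 3.
Fitting a degree-3 polynomial gives Q(t) = 3t³ - 6t² - 3t - 3.
Then Q(10) = 2367.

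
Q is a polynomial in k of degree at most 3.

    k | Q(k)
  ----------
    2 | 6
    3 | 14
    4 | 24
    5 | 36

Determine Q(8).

Write Q(k) = ak³ + bk² + ck + d; the 4 given values yield a linear system in the 4 coefficients.
Solving, the leading coefficient vanishes, and Q(k) = k² + 3k - 4.
Then Q(8) = 84.

84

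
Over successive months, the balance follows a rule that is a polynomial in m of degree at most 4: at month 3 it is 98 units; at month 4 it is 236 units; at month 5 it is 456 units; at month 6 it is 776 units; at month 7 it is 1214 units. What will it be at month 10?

3416

Write the value at m as Q(m).
First differences: 138, 220, 320, 438. Second differences: 82, 100, 118. Third differences: 18, 18.
Level-3 differences are constant, so Q has degree 3.
Fitting a degree-3 polynomial gives Q(m) = 3m³ + 5m² - 8m - 4.
Then Q(10) = 3416.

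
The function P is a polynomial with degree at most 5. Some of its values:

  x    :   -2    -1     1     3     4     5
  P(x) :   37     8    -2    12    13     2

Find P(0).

Write P(x) = ax^5 + bx^4 + cx³ + dx² + ex + p; the 6 given values yield a linear system in the 6 coefficients.
Solving, the top 2 coefficients vanish, and P(x) = -x³ + 6x² - 4x - 3.
Then P(0) = -3.

-3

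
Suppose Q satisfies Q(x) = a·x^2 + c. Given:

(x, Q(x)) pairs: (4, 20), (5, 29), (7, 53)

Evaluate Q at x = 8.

68

From Q(4) = 20 and Q(5) = 29: 16a + c = 20 and 25a + c = 29.
Subtracting: 9a = 9, so a = 1; then c = 20 − 1·16 = 4.
So Q(x) = 1x² + 4, and Q(8) = 68.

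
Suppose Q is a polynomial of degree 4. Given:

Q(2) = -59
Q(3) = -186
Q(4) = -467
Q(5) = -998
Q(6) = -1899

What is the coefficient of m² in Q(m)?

-4

Write Q(m) = am^4 + bm³ + cm² + dm + e; the 5 given values yield a linear system in the 5 coefficients.
Solving, Q(m) = -m^4 - 2m³ - 4m² - 4m - 3.
The coefficient of m² is -4.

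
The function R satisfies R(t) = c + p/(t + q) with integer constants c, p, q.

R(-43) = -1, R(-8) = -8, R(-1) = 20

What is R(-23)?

-2

(R(t) − c)(t + q) = p for each data point; the three points give a linear system in c and q, then p follows.
Solving: c = 0, q = 3, p = 40, so R(t) = 40/(t + 3).
Then R(-23) = 0 + 40/(-20) = -2.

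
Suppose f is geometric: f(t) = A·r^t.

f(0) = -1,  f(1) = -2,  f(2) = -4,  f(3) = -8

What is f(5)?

Consecutive ratio: -2/(-1) = 2, and -4/(-2) = 2, so r = 2.
Then A·2^0 = -1 gives A = -1, and f(t) = -1·2^t.
f(5) = -1·2^5 = -32.

-32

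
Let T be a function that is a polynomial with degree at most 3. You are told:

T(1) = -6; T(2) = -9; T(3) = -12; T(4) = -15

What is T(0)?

First differences: -3, -3, -3.
Level-1 differences are constant, so T has degree 1.
Fitting a degree-1 polynomial gives T(k) = -3k - 3.
The constant term is T(0) = -3.

-3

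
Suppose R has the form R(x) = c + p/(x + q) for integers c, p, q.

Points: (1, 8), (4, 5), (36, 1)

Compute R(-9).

-8

(R(x) − c)(x + q) = p for each data point; the three points give a linear system in c and q, then p follows.
Solving: c = 0, q = 4, p = 40, so R(x) = 40/(x + 4).
Then R(-9) = 0 + 40/(-5) = -8.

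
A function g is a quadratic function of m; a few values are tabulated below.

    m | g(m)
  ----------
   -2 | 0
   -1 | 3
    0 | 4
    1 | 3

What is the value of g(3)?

First differences: 3, 1, -1. Second differences: -2, -2.
Level-2 differences are constant, so g has degree 2.
Fitting a degree-2 polynomial gives g(m) = -m² + 4.
Then g(3) = -5.

-5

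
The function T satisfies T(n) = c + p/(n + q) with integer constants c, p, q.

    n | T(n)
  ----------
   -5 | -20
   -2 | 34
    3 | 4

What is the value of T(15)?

0

(T(n) − c)(n + q) = p for each data point; the three points give a linear system in c and q, then p follows.
Solving: c = -2, q = 3, p = 36, so T(n) = -2 + 36/(n + 3).
Then T(15) = -2 + 36/18 = 0.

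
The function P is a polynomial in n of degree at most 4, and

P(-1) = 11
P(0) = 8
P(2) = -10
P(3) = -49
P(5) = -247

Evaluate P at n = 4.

Write P(n) = an^4 + bn³ + cn² + dn + e; the 5 given values yield a linear system in the 5 coefficients.
Solving, the leading coefficient vanishes, and P(n) = -2n³ - n + 8.
Then P(4) = -124.

-124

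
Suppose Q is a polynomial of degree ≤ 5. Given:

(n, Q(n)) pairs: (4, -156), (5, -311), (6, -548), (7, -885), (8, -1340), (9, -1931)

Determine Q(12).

First differences: -155, -237, -337, -455, -591. Second differences: -82, -100, -118, -136. Third differences: -18, -18, -18.
Level-3 differences are constant, so Q has degree 3.
Fitting a degree-3 polynomial gives Q(n) = -3n³ + 4n² - 8n + 4.
Then Q(12) = -4700.

-4700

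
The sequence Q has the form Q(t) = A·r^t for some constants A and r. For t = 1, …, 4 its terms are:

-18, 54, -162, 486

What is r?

-3

Consecutive ratio: 54/(-18) = -3, and -162/54 = -3, so r = -3.
Then A·(-3)^1 = -18 gives A = 6, and Q(t) = 6·(-3)^t.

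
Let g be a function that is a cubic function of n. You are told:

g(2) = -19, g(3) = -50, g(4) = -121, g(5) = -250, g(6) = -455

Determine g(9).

First differences: -31, -71, -129, -205. Second differences: -40, -58, -76. Third differences: -18, -18.
Level-3 differences are constant, so g has degree 3.
Fitting a degree-3 polynomial gives g(n) = -3n³ + 7n² - 9n - 5.
Then g(9) = -1706.

-1706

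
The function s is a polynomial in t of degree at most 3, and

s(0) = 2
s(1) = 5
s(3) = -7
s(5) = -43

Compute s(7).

-103

Write s(t) = at³ + bt² + ct + d; the 4 given values yield a linear system in the 4 coefficients.
Solving, the leading coefficient vanishes, and s(t) = -3t² + 6t + 2.
Then s(7) = -103.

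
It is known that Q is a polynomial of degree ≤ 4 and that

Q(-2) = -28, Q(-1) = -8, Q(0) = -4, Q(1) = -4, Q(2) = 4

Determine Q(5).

First differences: 20, 4, 0, 8. Second differences: -16, -4, 8. Third differences: 12, 12.
Level-3 differences are constant, so Q has degree 3.
Fitting a degree-3 polynomial gives Q(k) = 2k³ - 2k² - 4.
Then Q(5) = 196.

196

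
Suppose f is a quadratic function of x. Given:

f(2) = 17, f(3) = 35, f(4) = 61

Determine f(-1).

Write f(x) = ax² + bx + c; the 3 given values yield a linear system in the 3 coefficients.
Solving, f(x) = 4x² - 2x + 5.
Then f(-1) = 11.

11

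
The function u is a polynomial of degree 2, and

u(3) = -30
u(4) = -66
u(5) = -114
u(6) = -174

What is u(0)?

6

Write u(m) = am² + bm + c; the 4 given values yield a linear system in the 3 coefficients.
Solving, u(m) = -6m² + 6m + 6.
The constant term is u(0) = 6.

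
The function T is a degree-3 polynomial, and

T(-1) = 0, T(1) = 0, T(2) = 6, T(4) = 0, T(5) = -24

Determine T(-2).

Write T(n) = an³ + bn² + cn + d; the 5 given values yield a linear system in the 4 coefficients.
Solving, T(n) = -n³ + 4n² + n - 4.
Then T(-2) = 18.

18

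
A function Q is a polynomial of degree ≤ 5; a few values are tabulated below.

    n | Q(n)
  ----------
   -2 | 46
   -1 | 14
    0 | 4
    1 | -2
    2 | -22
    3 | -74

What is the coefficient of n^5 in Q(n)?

0

Write Q(n) = an^5 + bn^4 + cn³ + dn² + en + p; the 6 given values yield a linear system in the 6 coefficients.
Solving, the top 2 coefficients vanish, and Q(n) = -3n³ + 2n² - 5n + 4.
The coefficient of n^5 is 0.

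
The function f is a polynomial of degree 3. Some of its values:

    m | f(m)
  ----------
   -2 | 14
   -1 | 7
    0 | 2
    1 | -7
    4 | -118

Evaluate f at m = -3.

Write f(m) = am³ + bm² + cm + d; the 5 given values yield a linear system in the 4 coefficients.
Solving, f(m) = -m³ - 2m² - 6m + 2.
Then f(-3) = 29.

29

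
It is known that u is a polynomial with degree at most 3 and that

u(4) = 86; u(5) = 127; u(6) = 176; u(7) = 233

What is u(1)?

First differences: 41, 49, 57. Second differences: 8, 8.
Level-2 differences are constant, so u has degree 2.
Fitting a degree-2 polynomial gives u(m) = 4m² + 5m + 2.
Then u(1) = 11.

11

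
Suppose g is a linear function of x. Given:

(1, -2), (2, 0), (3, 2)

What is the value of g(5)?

First differences: 2, 2.
Level-1 differences are constant, so g has degree 1.
Fitting a degree-1 polynomial gives g(x) = 2x - 4.
Then g(5) = 6.

6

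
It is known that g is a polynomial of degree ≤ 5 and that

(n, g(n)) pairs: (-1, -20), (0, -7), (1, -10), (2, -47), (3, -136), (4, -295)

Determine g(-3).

First differences: 13, -3, -37, -89, -159. Second differences: -16, -34, -52, -70. Third differences: -18, -18, -18.
Level-3 differences are constant, so g has degree 3.
Fitting a degree-3 polynomial gives g(n) = -3n³ - 8n² + 8n - 7.
Then g(-3) = -22.

-22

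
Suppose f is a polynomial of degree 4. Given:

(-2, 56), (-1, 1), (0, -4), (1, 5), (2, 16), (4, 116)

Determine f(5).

Write f(k) = ak^4 + bk³ + ck² + dk + e; the 6 given values yield a linear system in the 5 coefficients.
Solving, f(k) = k^4 - 4k³ + 6k² + 6k - 4.
Then f(5) = 301.

301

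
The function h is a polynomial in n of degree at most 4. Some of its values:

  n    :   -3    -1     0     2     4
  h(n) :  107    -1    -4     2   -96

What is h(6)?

-442

Write h(n) = an^4 + bn³ + cn² + dn + e; the 5 given values yield a linear system in the 5 coefficients.
Solving, the leading coefficient vanishes, and h(n) = -3n³ + 5n² + 5n - 4.
Then h(6) = -442.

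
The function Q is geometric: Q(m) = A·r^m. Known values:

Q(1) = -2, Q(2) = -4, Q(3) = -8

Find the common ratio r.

Consecutive ratio: -4/(-2) = 2, and -8/(-4) = 2, so r = 2.
Then A·2^1 = -2 gives A = -1, and Q(m) = -1·2^m.

2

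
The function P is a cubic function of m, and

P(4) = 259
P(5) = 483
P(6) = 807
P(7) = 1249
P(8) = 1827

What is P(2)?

First differences: 224, 324, 442, 578. Second differences: 100, 118, 136. Third differences: 18, 18.
Level-3 differences are constant, so P has degree 3.
Fitting a degree-3 polynomial gives P(m) = 3m³ + 5m² - 4m + 3.
Then P(2) = 39.

39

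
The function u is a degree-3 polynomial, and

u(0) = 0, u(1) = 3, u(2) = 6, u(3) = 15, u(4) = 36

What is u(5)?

First differences: 3, 3, 9, 21. Second differences: 0, 6, 12. Third differences: 6, 6.
Level-3 differences are constant, so u has degree 3.
Extending the table by one column gives the next first difference 39, so u(5) = 36 + 39 = 75.

75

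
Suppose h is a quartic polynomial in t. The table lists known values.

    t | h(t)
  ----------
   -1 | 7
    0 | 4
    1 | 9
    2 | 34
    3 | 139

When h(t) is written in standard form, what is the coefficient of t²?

2

Write h(t) = at^4 + bt³ + ct² + dt + e; the 5 given values yield a linear system in the 5 coefficients.
Solving, h(t) = 2t^4 - 2t³ + 2t² + 3t + 4.
The coefficient of t² is 2.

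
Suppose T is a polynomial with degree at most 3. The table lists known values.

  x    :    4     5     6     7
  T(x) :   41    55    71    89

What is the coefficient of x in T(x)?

First differences: 14, 16, 18. Second differences: 2, 2.
Level-2 differences are constant, so T has degree 2.
Fitting a degree-2 polynomial gives T(x) = x² + 5x + 5.
The coefficient of x is 5.

5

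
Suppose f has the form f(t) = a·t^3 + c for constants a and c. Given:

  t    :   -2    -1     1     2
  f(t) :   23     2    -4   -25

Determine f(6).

From f(-2) = 23 and f(-1) = 2: -8a + c = 23 and -1a + c = 2.
Subtracting: 7a = -21, so a = -3; then c = 23 − (-3)·(-8) = -1.
So f(t) = -3t³ − 1, and f(6) = -649.

-649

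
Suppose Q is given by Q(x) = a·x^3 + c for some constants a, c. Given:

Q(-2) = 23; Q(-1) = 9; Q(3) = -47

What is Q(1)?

From Q(-2) = 23 and Q(-1) = 9: -8a + c = 23 and -1a + c = 9.
Subtracting: 7a = -14, so a = -2; then c = 23 − (-2)·(-8) = 7.
So Q(x) = -2x³ + 7, and Q(1) = 5.

5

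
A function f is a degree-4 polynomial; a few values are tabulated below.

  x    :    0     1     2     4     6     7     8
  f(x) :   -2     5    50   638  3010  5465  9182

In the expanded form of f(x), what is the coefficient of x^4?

Write f(x) = ax^4 + bx³ + cx² + dx + e; the 7 given values yield a linear system in the 5 coefficients.
Solving, f(x) = 2x^4 + 2x³ - x² + 4x - 2.
The coefficient of x^4 is 2.

2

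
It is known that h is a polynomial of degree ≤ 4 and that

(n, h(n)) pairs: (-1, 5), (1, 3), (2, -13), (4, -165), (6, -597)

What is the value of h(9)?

Write h(n) = an^4 + bn³ + cn² + dn + e; the 5 given values yield a linear system in the 5 coefficients.
Solving, the leading coefficient vanishes, and h(n) = -3n³ + n² + 2n + 3.
Then h(9) = -2085.

-2085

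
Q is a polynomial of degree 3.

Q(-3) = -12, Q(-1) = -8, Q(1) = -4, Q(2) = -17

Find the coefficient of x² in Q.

Write Q(x) = ax³ + bx² + cx + d; the 4 given values yield a linear system in the 4 coefficients.
Solving, Q(x) = -x³ - 3x² + 3x - 3.
The coefficient of x² is -3.

-3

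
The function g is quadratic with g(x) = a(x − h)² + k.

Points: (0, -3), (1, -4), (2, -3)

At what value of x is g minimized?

First differences -1, 1; second difference 2 = 2a, so a = 1.
Expanding, the x-coefficient is −2ah = -2h; matching it to the data gives h = 1, and then k = -4.
So g(x) = 1(x − 1)² − 4.
Hence h = 1.

1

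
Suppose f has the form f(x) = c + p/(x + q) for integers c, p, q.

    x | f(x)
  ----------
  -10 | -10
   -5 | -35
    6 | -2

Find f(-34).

-6

(f(x) − c)(x + q) = p for each data point; the three points give a linear system in c and q, then p follows.
Solving: c = -5, q = 4, p = 30, so f(x) = -5 + 30/(x + 4).
Then f(-34) = -5 + 30/(-30) = -6.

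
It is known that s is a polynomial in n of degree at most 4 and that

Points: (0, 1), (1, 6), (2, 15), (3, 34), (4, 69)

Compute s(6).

211

First differences: 5, 9, 19, 35. Second differences: 4, 10, 16. Third differences: 6, 6.
Level-3 differences are constant, so s has degree 3.
Fitting a degree-3 polynomial gives s(n) = n³ - n² + 5n + 1.
Then s(6) = 211.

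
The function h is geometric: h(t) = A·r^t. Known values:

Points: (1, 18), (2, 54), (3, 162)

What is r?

Consecutive ratio: 54/18 = 3, and 162/54 = 3, so r = 3.
Then A·3^1 = 18 gives A = 6, and h(t) = 6·3^t.

3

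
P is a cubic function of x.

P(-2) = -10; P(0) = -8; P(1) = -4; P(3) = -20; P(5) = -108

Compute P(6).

Write P(x) = ax³ + bx² + cx + d; the 5 given values yield a linear system in the 4 coefficients.
Solving, P(x) = -x³ + 5x - 8.
Then P(6) = -194.

-194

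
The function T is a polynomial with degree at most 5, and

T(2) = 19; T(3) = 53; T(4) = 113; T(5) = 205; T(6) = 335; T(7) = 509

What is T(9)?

1013

First differences: 34, 60, 92, 130, 174. Second differences: 26, 32, 38, 44. Third differences: 6, 6, 6.
Level-3 differences are constant, so T has degree 3.
Fitting a degree-3 polynomial gives T(k) = k³ + 4k² - 5k + 5.
Then T(9) = 1013.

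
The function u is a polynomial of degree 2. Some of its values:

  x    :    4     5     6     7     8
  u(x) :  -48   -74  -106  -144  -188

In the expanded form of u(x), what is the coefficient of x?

First differences: -26, -32, -38, -44. Second differences: -6, -6, -6.
Level-2 differences are constant, so u has degree 2.
Fitting a degree-2 polynomial gives u(x) = -3x² + x - 4.
The coefficient of x is 1.

1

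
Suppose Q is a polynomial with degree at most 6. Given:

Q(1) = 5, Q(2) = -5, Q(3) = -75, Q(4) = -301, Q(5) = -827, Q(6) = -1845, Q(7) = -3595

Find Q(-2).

-85

Write Q(k) = ak^6 + bk^5 + ck^4 + dk³ + ek² + pk + q; the 7 given values yield a linear system in the 7 coefficients.
Solving, the top 2 coefficients vanish, and Q(k) = -2k^4 + 4k³ - 4k² + 4k + 3.
Then Q(-2) = -85.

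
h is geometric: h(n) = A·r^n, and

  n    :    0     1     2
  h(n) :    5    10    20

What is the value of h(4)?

80

Consecutive ratio: 10/5 = 2, and 20/10 = 2, so r = 2.
Then A·2^0 = 5 gives A = 5, and h(n) = 5·2^n.
h(4) = 5·2^4 = 80.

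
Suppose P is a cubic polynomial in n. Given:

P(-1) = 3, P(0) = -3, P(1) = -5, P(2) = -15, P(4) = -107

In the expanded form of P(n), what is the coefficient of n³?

-2

Write P(n) = an³ + bn² + cn + d; the 5 given values yield a linear system in the 4 coefficients.
Solving, P(n) = -2n³ + 2n² - 2n - 3.
The coefficient of n³ is -2.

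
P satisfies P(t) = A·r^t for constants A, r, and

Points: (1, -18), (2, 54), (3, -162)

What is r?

Consecutive ratio: 54/(-18) = -3, and -162/54 = -3, so r = -3.
Then A·(-3)^1 = -18 gives A = 6, and P(t) = 6·(-3)^t.

-3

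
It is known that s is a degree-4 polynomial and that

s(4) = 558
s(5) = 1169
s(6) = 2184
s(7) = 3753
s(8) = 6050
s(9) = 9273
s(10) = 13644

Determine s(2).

68

First differences: 611, 1015, 1569, 2297, 3223, 4371. Second differences: 404, 554, 728, 926, 1148. Third differences: 150, 174, 198, 222. Fourth differences: 24, 24, 24.
Level-4 differences are constant, so s has degree 4.
Fitting a degree-4 polynomial gives s(t) = t^4 + 3t³ + 6t² + 5t - 6.
Then s(2) = 68.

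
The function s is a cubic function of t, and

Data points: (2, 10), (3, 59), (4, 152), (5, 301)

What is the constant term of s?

Write s(t) = at³ + bt² + ct + d; the 4 given values yield a linear system in the 4 coefficients.
Solving, s(t) = 2t³ + 4t² - 9t - 4.
The constant term is s(0) = -4.

-4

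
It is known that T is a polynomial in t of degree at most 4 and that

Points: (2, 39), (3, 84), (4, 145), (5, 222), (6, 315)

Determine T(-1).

Write T(t) = at^4 + bt³ + ct² + dt + e; the 5 given values yield a linear system in the 5 coefficients.
Solving, the top 2 coefficients vanish, and T(t) = 8t² + 5t - 3.
Then T(-1) = 0.

0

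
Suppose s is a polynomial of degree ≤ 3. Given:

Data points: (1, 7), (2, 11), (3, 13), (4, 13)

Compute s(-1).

-7

First differences: 4, 2, 0. Second differences: -2, -2.
Level-2 differences are constant, so s has degree 2.
Fitting a degree-2 polynomial gives s(x) = -x² + 7x + 1.
Then s(-1) = -7.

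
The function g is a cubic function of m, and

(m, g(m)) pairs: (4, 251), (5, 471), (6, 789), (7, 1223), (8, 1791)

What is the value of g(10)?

Write g(m) = am³ + bm² + cm + d; the 5 given values yield a linear system in the 4 coefficients.
Solving, g(m) = 3m³ + 4m² + m - 9.
Then g(10) = 3401.

3401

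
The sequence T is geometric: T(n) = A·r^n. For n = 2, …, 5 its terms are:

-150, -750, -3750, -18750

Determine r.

5

Consecutive ratio: -750/(-150) = 5, and -3750/(-750) = 5, so r = 5.
Then A·5^2 = -150 gives A = -6, and T(n) = -6·5^n.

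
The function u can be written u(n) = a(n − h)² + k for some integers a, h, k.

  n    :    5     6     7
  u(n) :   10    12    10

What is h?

6

First differences 2, -2; second difference -4 = 2a, so a = -2.
Expanding, the n-coefficient is −2ah = 4h; matching it to the data gives h = 6, and then k = 12.
So u(n) = -2(n − 6)² + 12.
Hence h = 6.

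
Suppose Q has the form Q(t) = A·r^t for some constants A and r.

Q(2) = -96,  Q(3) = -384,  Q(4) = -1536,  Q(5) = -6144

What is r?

Consecutive ratio: -384/(-96) = 4, and -1536/(-384) = 4, so r = 4.
Then A·4^2 = -96 gives A = -6, and Q(t) = -6·4^t.

4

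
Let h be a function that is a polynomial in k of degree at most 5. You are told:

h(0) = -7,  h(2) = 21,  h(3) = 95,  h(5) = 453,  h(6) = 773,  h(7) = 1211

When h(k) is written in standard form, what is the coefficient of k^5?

0

Write h(k) = ak^5 + bk^4 + ck³ + dk² + ek + p; the 6 given values yield a linear system in the 6 coefficients.
Solving, the top 2 coefficients vanish, and h(k) = 3k³ + 5k² - 8k - 7.
The coefficient of k^5 is 0.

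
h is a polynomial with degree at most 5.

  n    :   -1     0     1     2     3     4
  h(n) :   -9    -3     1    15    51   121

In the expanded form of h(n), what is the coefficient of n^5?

0

First differences: 6, 4, 14, 36, 70. Second differences: -2, 10, 22, 34. Third differences: 12, 12, 12.
Level-3 differences are constant, so h has degree 3.
Fitting a degree-3 polynomial gives h(n) = 2n³ - n² + 3n - 3.
The coefficient of n^5 is 0.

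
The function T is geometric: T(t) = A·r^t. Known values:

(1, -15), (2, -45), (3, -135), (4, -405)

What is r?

3

Consecutive ratio: -45/(-15) = 3, and -135/(-45) = 3, so r = 3.
Then A·3^1 = -15 gives A = -5, and T(t) = -5·3^t.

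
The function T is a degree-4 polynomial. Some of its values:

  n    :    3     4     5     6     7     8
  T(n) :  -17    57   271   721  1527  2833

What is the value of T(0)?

1

First differences: 74, 214, 450, 806, 1306. Second differences: 140, 236, 356, 500. Third differences: 96, 120, 144. Fourth differences: 24, 24.
Level-4 differences are constant, so T has degree 4.
Fitting a degree-4 polynomial gives T(n) = n^4 - 2n³ - 3n² - 6n + 1.
Then T(0) = 1.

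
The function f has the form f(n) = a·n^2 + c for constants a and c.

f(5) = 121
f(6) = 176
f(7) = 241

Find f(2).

16

From f(5) = 121 and f(6) = 176: 25a + c = 121 and 36a + c = 176.
Subtracting: 11a = 55, so a = 5; then c = 121 − 5·25 = -4.
So f(n) = 5n² − 4, and f(2) = 16.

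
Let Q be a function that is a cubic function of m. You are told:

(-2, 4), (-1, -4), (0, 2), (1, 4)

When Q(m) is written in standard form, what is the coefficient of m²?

Write Q(m) = am³ + bm² + cm + d; the 4 given values yield a linear system in the 4 coefficients.
Solving, Q(m) = -3m³ - 2m² + 7m + 2.
The coefficient of m² is -2.

-2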